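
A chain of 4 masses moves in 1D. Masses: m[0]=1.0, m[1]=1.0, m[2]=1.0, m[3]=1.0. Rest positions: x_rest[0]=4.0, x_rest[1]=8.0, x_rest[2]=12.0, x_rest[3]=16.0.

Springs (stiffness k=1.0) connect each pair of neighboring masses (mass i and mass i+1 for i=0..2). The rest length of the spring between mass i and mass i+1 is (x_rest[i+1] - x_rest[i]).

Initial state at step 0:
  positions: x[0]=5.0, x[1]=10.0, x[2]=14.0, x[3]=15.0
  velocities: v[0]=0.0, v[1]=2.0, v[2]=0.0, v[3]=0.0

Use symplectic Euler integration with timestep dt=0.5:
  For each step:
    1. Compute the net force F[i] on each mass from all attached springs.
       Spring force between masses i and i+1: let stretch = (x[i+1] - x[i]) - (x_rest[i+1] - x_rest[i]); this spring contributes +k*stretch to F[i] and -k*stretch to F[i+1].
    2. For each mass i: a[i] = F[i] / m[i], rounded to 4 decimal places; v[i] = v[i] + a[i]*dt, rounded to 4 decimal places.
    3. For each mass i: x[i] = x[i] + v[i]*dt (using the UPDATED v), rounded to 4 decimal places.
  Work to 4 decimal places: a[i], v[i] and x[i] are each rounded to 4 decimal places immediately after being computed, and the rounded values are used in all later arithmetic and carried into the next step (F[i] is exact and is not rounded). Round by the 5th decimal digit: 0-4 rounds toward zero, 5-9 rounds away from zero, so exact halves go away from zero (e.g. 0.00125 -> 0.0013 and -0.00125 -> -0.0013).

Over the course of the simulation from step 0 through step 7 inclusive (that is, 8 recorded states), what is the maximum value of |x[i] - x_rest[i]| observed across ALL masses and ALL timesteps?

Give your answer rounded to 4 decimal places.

Answer: 3.4337

Derivation:
Step 0: x=[5.0000 10.0000 14.0000 15.0000] v=[0.0000 2.0000 0.0000 0.0000]
Step 1: x=[5.2500 10.7500 13.2500 15.7500] v=[0.5000 1.5000 -1.5000 1.5000]
Step 2: x=[5.8750 10.7500 12.5000 16.8750] v=[1.2500 0.0000 -1.5000 2.2500]
Step 3: x=[6.7188 9.9688 12.4063 17.9063] v=[1.6875 -1.5625 -0.1875 2.0625]
Step 4: x=[7.3751 8.9844 13.0782 18.5626] v=[1.3125 -1.9688 1.3438 1.3125]
Step 5: x=[7.4337 8.6211 14.0978 18.8478] v=[0.1172 -0.7266 2.0391 0.5703]
Step 6: x=[6.7892 9.3302 14.9357 18.9455] v=[-1.2891 1.4181 1.6758 0.1953]
Step 7: x=[5.7799 10.8054 15.3747 19.0407] v=[-2.0186 2.9504 0.8780 0.1904]
Max displacement = 3.4337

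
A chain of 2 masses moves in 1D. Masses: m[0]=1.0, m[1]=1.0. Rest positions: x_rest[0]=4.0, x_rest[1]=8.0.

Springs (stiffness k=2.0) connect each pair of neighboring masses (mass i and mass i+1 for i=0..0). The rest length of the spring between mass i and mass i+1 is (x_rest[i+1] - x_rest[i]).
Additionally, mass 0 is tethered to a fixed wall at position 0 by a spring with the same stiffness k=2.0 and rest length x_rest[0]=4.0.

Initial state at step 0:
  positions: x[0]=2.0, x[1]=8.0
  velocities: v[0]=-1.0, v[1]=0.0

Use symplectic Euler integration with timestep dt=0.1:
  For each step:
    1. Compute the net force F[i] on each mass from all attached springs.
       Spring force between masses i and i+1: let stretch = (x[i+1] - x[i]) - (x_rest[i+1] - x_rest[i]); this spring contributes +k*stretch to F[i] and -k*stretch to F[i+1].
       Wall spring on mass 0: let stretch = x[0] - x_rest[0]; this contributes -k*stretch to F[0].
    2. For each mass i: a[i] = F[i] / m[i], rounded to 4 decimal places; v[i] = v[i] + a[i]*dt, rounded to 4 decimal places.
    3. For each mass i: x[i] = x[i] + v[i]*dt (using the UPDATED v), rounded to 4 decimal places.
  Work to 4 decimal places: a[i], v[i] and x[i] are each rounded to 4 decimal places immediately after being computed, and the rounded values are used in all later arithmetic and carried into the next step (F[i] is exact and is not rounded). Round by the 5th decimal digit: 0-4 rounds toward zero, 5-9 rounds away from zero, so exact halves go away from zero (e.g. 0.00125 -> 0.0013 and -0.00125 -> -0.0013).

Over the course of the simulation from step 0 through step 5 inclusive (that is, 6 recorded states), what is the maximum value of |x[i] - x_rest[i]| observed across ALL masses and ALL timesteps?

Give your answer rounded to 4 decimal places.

Answer: 2.0200

Derivation:
Step 0: x=[2.0000 8.0000] v=[-1.0000 0.0000]
Step 1: x=[1.9800 7.9600] v=[-0.2000 -0.4000]
Step 2: x=[2.0400 7.8804] v=[0.6000 -0.7960]
Step 3: x=[2.1760 7.7640] v=[1.3601 -1.1641]
Step 4: x=[2.3803 7.6158] v=[2.0425 -1.4817]
Step 5: x=[2.6417 7.4429] v=[2.6135 -1.7288]
Max displacement = 2.0200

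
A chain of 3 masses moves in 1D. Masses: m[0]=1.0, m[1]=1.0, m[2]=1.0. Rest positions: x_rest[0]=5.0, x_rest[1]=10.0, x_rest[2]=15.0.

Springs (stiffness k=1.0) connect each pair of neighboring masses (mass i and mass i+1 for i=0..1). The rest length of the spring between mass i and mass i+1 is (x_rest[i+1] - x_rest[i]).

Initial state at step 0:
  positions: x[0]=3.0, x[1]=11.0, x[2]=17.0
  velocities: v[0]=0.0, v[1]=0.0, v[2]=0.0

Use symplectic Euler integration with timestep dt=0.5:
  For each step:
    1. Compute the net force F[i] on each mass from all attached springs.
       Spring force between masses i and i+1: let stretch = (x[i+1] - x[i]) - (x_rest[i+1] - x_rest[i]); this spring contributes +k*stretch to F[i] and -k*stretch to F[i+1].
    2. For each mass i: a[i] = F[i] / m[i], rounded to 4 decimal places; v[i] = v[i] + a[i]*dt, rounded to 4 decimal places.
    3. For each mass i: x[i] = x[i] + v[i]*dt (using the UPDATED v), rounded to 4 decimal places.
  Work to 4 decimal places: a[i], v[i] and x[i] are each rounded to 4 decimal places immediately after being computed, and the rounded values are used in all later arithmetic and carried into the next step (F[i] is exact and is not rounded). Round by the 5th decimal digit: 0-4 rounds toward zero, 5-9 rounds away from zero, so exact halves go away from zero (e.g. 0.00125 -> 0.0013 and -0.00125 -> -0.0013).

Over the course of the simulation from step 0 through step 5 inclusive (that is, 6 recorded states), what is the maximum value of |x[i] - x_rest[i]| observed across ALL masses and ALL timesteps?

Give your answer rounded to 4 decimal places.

Answer: 2.1867

Derivation:
Step 0: x=[3.0000 11.0000 17.0000] v=[0.0000 0.0000 0.0000]
Step 1: x=[3.7500 10.5000 16.7500] v=[1.5000 -1.0000 -0.5000]
Step 2: x=[4.9375 9.8750 16.1875] v=[2.3750 -1.2500 -1.1250]
Step 3: x=[6.1094 9.5938 15.2969] v=[2.3438 -0.5625 -1.7813]
Step 4: x=[6.9024 9.8673 14.2305] v=[1.5860 0.5469 -2.1329]
Step 5: x=[7.1867 10.4904 13.3233] v=[0.5685 1.2461 -1.8145]
Max displacement = 2.1867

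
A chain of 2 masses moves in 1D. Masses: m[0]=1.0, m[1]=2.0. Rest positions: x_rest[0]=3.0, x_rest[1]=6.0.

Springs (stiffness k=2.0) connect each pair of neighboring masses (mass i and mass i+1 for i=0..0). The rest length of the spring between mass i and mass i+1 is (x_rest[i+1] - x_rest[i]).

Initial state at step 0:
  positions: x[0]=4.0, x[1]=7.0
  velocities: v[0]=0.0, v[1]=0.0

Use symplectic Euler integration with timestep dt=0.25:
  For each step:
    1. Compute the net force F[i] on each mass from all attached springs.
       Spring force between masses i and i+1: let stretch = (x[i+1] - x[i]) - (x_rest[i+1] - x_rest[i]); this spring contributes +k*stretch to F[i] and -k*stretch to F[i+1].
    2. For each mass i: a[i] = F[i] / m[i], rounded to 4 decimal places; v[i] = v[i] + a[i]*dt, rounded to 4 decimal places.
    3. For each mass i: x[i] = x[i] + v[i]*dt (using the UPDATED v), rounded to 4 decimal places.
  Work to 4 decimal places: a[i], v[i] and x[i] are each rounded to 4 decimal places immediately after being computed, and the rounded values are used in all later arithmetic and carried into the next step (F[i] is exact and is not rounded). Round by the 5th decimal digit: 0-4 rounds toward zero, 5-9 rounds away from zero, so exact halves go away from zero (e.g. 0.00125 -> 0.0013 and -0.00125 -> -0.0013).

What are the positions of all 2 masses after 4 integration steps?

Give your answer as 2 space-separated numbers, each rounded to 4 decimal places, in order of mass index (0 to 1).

Answer: 4.0000 7.0000

Derivation:
Step 0: x=[4.0000 7.0000] v=[0.0000 0.0000]
Step 1: x=[4.0000 7.0000] v=[0.0000 0.0000]
Step 2: x=[4.0000 7.0000] v=[0.0000 0.0000]
Step 3: x=[4.0000 7.0000] v=[0.0000 0.0000]
Step 4: x=[4.0000 7.0000] v=[0.0000 0.0000]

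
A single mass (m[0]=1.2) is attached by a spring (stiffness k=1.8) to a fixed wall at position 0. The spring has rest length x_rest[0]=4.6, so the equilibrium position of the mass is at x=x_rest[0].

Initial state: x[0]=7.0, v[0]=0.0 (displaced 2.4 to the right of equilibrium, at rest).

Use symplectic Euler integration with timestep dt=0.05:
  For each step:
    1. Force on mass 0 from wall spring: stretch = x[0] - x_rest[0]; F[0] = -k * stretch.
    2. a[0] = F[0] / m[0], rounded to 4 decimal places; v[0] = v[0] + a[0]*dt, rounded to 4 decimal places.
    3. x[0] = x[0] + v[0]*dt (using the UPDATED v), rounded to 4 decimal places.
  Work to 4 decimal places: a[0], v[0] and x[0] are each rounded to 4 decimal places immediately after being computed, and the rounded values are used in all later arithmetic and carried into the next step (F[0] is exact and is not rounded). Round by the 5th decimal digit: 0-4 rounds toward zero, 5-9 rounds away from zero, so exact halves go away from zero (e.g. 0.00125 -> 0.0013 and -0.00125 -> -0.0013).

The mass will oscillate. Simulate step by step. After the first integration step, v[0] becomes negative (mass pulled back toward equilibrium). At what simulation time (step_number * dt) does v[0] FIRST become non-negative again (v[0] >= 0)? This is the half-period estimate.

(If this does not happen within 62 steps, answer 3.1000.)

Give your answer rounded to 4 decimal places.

Step 0: x=[7.0000] v=[0.0000]
Step 1: x=[6.9910] v=[-0.1800]
Step 2: x=[6.9730] v=[-0.3593]
Step 3: x=[6.9461] v=[-0.5373]
Step 4: x=[6.9104] v=[-0.7133]
Step 5: x=[6.8661] v=[-0.8866]
Step 6: x=[6.8133] v=[-1.0566]
Step 7: x=[6.7522] v=[-1.2226]
Step 8: x=[6.6830] v=[-1.3840]
Step 9: x=[6.6060] v=[-1.5402]
Step 10: x=[6.5215] v=[-1.6907]
Step 11: x=[6.4298] v=[-1.8348]
Step 12: x=[6.3312] v=[-1.9720]
Step 13: x=[6.2261] v=[-2.1018]
Step 14: x=[6.1149] v=[-2.2238]
Step 15: x=[5.9980] v=[-2.3374]
Step 16: x=[5.8759] v=[-2.4423]
Step 17: x=[5.7490] v=[-2.5380]
Step 18: x=[5.6178] v=[-2.6242]
Step 19: x=[5.4828] v=[-2.7005]
Step 20: x=[5.3445] v=[-2.7667]
Step 21: x=[5.2034] v=[-2.8225]
Step 22: x=[5.0600] v=[-2.8678]
Step 23: x=[4.9149] v=[-2.9023]
Step 24: x=[4.7686] v=[-2.9259]
Step 25: x=[4.6217] v=[-2.9385]
Step 26: x=[4.4747] v=[-2.9401]
Step 27: x=[4.3282] v=[-2.9307]
Step 28: x=[4.1827] v=[-2.9103]
Step 29: x=[4.0388] v=[-2.8790]
Step 30: x=[3.8970] v=[-2.8369]
Step 31: x=[3.7578] v=[-2.7842]
Step 32: x=[3.6218] v=[-2.7210]
Step 33: x=[3.4894] v=[-2.6476]
Step 34: x=[3.3612] v=[-2.5643]
Step 35: x=[3.2376] v=[-2.4714]
Step 36: x=[3.1191] v=[-2.3692]
Step 37: x=[3.0062] v=[-2.2581]
Step 38: x=[2.8993] v=[-2.1386]
Step 39: x=[2.7988] v=[-2.0110]
Step 40: x=[2.7050] v=[-1.8759]
Step 41: x=[2.6183] v=[-1.7338]
Step 42: x=[2.5390] v=[-1.5852]
Step 43: x=[2.4675] v=[-1.4306]
Step 44: x=[2.4040] v=[-1.2707]
Step 45: x=[2.3487] v=[-1.1060]
Step 46: x=[2.3018] v=[-0.9372]
Step 47: x=[2.2636] v=[-0.7648]
Step 48: x=[2.2341] v=[-0.5896]
Step 49: x=[2.2135] v=[-0.4122]
Step 50: x=[2.2018] v=[-0.2332]
Step 51: x=[2.1991] v=[-0.0533]
Step 52: x=[2.2054] v=[0.1268]
First v>=0 after going negative at step 52, time=2.6000

Answer: 2.6000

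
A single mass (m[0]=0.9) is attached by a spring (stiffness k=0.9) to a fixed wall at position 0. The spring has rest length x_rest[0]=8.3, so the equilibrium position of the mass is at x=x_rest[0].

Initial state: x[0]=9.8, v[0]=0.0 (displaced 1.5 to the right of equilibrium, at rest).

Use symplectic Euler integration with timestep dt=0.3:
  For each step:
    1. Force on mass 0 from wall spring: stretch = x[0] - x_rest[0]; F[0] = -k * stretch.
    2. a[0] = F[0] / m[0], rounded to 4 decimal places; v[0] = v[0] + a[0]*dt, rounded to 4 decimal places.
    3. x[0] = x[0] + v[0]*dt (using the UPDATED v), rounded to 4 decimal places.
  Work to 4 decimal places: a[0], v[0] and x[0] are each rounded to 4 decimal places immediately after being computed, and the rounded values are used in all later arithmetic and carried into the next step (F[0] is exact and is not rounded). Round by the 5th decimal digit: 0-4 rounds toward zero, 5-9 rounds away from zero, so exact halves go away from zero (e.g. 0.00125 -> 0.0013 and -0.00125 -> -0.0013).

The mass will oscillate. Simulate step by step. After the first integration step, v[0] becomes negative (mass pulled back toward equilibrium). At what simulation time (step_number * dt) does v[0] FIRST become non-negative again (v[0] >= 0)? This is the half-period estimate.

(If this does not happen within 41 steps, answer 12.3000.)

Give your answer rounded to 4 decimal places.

Answer: 3.3000

Derivation:
Step 0: x=[9.8000] v=[0.0000]
Step 1: x=[9.6650] v=[-0.4500]
Step 2: x=[9.4072] v=[-0.8595]
Step 3: x=[9.0497] v=[-1.1917]
Step 4: x=[8.6247] v=[-1.4166]
Step 5: x=[8.1705] v=[-1.5140]
Step 6: x=[7.7279] v=[-1.4752]
Step 7: x=[7.3368] v=[-1.3036]
Step 8: x=[7.0324] v=[-1.0146]
Step 9: x=[6.8421] v=[-0.6343]
Step 10: x=[6.7830] v=[-0.1969]
Step 11: x=[6.8605] v=[0.2582]
First v>=0 after going negative at step 11, time=3.3000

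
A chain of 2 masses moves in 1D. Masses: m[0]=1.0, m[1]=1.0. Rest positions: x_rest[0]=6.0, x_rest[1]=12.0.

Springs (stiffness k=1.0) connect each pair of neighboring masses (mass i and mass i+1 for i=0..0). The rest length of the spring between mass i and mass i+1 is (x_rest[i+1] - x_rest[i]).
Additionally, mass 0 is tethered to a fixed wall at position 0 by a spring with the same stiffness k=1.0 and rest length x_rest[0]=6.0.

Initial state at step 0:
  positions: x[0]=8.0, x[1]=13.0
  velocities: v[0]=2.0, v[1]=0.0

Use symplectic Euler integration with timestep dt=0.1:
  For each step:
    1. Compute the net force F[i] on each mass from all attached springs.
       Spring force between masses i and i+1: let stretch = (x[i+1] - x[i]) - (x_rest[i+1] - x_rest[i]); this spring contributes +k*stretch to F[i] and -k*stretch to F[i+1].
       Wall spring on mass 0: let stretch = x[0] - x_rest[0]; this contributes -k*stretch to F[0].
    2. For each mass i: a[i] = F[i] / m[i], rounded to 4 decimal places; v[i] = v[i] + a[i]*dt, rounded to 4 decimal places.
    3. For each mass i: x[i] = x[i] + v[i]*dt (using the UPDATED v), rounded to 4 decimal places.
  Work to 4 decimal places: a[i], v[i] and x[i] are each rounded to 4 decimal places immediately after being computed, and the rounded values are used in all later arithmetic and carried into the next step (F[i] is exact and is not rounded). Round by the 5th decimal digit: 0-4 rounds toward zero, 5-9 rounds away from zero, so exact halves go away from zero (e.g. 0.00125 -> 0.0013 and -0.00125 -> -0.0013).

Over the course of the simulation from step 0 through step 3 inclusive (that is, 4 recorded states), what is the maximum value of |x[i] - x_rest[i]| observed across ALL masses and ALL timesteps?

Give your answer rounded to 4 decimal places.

Step 0: x=[8.0000 13.0000] v=[2.0000 0.0000]
Step 1: x=[8.1700 13.0100] v=[1.7000 0.1000]
Step 2: x=[8.3067 13.0316] v=[1.3670 0.2160]
Step 3: x=[8.4076 13.0660] v=[1.0088 0.3435]
Max displacement = 2.4076

Answer: 2.4076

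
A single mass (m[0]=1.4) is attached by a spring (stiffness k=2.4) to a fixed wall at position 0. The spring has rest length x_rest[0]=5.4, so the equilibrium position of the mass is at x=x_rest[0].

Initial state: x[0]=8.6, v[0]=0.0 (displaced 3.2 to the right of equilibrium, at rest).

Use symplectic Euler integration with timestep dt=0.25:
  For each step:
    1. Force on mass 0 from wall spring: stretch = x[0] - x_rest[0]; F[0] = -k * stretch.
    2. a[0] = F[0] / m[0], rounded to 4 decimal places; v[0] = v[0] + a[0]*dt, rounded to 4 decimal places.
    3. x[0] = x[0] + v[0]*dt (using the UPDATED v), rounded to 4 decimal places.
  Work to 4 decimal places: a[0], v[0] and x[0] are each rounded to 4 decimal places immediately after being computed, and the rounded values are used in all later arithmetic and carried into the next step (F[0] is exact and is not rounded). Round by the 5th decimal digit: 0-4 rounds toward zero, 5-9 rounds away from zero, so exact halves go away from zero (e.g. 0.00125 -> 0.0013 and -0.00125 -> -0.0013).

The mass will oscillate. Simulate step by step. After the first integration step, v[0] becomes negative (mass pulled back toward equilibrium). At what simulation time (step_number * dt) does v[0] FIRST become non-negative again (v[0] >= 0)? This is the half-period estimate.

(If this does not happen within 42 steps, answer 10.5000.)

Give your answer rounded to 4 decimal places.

Answer: 2.5000

Derivation:
Step 0: x=[8.6000] v=[0.0000]
Step 1: x=[8.2572] v=[-1.3714]
Step 2: x=[7.6082] v=[-2.5959]
Step 3: x=[6.7226] v=[-3.5423]
Step 4: x=[5.6953] v=[-4.1091]
Step 5: x=[4.6364] v=[-4.2357]
Step 6: x=[3.6593] v=[-3.9085]
Step 7: x=[2.8687] v=[-3.1625]
Step 8: x=[2.3493] v=[-2.0777]
Step 9: x=[2.1567] v=[-0.7703]
Step 10: x=[2.3116] v=[0.6197]
First v>=0 after going negative at step 10, time=2.5000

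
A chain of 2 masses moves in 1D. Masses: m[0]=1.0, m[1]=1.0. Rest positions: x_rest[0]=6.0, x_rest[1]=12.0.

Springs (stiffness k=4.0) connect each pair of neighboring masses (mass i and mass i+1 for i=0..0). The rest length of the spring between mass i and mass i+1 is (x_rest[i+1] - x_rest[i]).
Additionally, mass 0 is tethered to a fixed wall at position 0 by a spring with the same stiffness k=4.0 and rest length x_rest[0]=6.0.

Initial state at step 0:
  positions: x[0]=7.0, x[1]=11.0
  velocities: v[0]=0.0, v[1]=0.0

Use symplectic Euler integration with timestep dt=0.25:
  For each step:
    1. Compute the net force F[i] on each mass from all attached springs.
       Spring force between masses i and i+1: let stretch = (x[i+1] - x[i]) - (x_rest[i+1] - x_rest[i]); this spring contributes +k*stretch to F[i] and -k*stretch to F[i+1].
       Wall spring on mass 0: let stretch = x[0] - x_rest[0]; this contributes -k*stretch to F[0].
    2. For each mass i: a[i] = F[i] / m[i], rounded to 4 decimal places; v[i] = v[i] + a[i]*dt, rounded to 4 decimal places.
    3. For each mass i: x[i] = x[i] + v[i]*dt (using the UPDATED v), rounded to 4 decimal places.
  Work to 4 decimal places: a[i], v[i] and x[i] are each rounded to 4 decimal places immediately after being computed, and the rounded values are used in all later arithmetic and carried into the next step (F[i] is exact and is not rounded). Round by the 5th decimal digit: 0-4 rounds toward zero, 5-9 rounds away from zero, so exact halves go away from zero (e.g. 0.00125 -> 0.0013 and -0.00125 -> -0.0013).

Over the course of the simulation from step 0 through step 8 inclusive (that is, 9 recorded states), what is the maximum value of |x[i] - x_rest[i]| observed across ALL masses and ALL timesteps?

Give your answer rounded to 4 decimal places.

Answer: 1.3981

Derivation:
Step 0: x=[7.0000 11.0000] v=[0.0000 0.0000]
Step 1: x=[6.2500 11.5000] v=[-3.0000 2.0000]
Step 2: x=[5.2500 12.1875] v=[-4.0000 2.7500]
Step 3: x=[4.6719 12.6406] v=[-2.3125 1.8125]
Step 4: x=[4.9180 12.6016] v=[0.9843 -0.1562]
Step 5: x=[5.8555 12.1417] v=[3.7499 -1.8398]
Step 6: x=[6.9007 11.6102] v=[4.1806 -2.1260]
Step 7: x=[7.3981 11.4013] v=[1.9894 -0.8355]
Step 8: x=[7.0467 11.6916] v=[-1.4055 1.1613]
Max displacement = 1.3981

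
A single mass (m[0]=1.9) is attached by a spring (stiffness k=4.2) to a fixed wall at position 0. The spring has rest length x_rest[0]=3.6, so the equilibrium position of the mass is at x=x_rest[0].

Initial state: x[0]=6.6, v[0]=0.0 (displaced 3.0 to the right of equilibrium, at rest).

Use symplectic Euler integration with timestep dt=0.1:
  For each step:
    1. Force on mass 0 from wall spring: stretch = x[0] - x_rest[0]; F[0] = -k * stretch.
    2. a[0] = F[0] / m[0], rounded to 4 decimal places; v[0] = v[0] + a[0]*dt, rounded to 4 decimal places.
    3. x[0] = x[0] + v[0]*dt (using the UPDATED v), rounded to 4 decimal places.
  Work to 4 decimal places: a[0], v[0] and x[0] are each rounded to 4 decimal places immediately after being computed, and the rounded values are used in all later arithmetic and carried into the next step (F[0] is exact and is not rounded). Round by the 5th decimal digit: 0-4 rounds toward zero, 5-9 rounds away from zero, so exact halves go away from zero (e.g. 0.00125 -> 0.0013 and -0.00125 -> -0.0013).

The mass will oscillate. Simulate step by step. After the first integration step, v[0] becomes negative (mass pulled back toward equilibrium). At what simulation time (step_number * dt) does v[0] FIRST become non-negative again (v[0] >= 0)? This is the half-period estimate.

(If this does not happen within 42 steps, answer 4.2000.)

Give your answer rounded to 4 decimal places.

Answer: 2.2000

Derivation:
Step 0: x=[6.6000] v=[0.0000]
Step 1: x=[6.5337] v=[-0.6632]
Step 2: x=[6.4025] v=[-1.3117]
Step 3: x=[6.2094] v=[-1.9312]
Step 4: x=[5.9586] v=[-2.5080]
Step 5: x=[5.6557] v=[-3.0294]
Step 6: x=[5.3073] v=[-3.4838]
Step 7: x=[4.9212] v=[-3.8612]
Step 8: x=[4.5059] v=[-4.1533]
Step 9: x=[4.0705] v=[-4.3536]
Step 10: x=[3.6247] v=[-4.4576]
Step 11: x=[3.1784] v=[-4.4631]
Step 12: x=[2.7414] v=[-4.3699]
Step 13: x=[2.3234] v=[-4.1801]
Step 14: x=[1.9336] v=[-3.8979]
Step 15: x=[1.5807] v=[-3.5295]
Step 16: x=[1.2724] v=[-3.0831]
Step 17: x=[1.0155] v=[-2.5686]
Step 18: x=[0.8158] v=[-1.9973]
Step 19: x=[0.6776] v=[-1.3819]
Step 20: x=[0.6040] v=[-0.7359]
Step 21: x=[0.5966] v=[-0.0736]
Step 22: x=[0.6556] v=[0.5903]
First v>=0 after going negative at step 22, time=2.2000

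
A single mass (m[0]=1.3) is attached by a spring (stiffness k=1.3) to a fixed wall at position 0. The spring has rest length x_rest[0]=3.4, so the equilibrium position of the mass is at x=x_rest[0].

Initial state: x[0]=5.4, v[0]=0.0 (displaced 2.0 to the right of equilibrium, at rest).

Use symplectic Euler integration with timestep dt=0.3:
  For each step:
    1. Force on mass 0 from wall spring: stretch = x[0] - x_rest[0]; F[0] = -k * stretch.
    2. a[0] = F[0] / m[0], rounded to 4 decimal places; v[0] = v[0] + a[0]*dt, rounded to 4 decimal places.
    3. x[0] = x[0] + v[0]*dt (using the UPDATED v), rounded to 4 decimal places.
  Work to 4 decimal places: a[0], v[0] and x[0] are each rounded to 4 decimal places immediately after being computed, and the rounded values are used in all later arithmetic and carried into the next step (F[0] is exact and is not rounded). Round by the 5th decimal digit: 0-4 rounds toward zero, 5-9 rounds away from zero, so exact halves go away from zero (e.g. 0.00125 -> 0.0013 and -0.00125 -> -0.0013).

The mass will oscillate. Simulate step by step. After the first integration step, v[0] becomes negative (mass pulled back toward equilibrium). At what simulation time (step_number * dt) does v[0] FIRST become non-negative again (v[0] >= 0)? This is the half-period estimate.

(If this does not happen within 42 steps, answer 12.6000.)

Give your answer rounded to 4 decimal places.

Step 0: x=[5.4000] v=[0.0000]
Step 1: x=[5.2200] v=[-0.6000]
Step 2: x=[4.8762] v=[-1.1460]
Step 3: x=[4.3995] v=[-1.5889]
Step 4: x=[3.8329] v=[-1.8888]
Step 5: x=[3.2273] v=[-2.0187]
Step 6: x=[2.6372] v=[-1.9669]
Step 7: x=[2.1158] v=[-1.7381]
Step 8: x=[1.7100] v=[-1.3528]
Step 9: x=[1.4563] v=[-0.8458]
Step 10: x=[1.3775] v=[-0.2627]
Step 11: x=[1.4807] v=[0.3441]
First v>=0 after going negative at step 11, time=3.3000

Answer: 3.3000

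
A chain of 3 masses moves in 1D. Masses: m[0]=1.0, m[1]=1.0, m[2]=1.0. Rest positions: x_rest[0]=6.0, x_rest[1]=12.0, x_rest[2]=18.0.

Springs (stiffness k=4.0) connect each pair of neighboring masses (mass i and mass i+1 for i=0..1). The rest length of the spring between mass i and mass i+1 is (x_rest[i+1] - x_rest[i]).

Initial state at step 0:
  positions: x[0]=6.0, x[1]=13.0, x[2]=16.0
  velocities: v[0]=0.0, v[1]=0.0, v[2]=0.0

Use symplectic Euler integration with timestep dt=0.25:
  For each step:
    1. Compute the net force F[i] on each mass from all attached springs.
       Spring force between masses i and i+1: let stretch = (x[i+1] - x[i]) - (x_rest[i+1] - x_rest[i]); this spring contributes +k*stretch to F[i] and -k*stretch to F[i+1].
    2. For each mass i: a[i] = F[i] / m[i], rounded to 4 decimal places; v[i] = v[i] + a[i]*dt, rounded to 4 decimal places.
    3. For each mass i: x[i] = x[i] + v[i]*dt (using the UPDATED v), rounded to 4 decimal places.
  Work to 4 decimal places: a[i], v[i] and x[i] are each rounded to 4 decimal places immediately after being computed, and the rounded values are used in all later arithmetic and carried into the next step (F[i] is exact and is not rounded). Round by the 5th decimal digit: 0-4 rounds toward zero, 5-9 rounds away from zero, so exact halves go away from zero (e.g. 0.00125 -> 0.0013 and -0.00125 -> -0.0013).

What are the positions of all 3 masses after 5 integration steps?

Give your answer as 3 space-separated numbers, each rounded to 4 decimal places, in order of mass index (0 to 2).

Step 0: x=[6.0000 13.0000 16.0000] v=[0.0000 0.0000 0.0000]
Step 1: x=[6.2500 12.0000 16.7500] v=[1.0000 -4.0000 3.0000]
Step 2: x=[6.4375 10.7500 17.8125] v=[0.7500 -5.0000 4.2500]
Step 3: x=[6.2031 10.1875 18.6094] v=[-0.9375 -2.2500 3.1875]
Step 4: x=[5.4648 10.7344 18.8008] v=[-2.9531 2.1875 0.7656]
Step 5: x=[4.5439 11.9805 18.4756] v=[-3.6835 4.9843 -1.3008]

Answer: 4.5439 11.9805 18.4756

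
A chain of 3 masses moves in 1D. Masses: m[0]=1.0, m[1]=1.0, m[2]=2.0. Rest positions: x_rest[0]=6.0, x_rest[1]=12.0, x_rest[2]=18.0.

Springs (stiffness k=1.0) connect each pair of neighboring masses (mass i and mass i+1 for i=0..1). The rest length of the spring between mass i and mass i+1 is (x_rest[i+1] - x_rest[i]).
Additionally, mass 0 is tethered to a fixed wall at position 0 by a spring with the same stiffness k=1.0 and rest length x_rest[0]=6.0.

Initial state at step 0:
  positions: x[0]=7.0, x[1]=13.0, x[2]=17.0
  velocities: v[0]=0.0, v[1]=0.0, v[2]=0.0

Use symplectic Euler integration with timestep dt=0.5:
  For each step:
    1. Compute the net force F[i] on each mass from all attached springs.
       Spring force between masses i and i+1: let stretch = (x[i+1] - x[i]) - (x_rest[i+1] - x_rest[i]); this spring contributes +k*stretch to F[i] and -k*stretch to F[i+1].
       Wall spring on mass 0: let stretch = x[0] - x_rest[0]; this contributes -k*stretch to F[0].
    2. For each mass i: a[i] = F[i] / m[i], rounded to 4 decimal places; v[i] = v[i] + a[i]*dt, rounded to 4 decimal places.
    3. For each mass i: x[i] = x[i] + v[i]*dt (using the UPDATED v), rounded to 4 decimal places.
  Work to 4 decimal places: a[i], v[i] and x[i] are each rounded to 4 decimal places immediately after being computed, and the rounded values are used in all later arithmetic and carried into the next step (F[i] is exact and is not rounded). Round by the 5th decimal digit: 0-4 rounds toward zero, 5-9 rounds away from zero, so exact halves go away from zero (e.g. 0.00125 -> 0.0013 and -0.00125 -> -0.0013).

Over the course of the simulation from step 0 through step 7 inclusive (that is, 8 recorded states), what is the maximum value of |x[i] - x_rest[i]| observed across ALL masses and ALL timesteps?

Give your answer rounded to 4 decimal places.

Step 0: x=[7.0000 13.0000 17.0000] v=[0.0000 0.0000 0.0000]
Step 1: x=[6.7500 12.5000 17.2500] v=[-0.5000 -1.0000 0.5000]
Step 2: x=[6.2500 11.7500 17.6563] v=[-1.0000 -1.5000 0.8125]
Step 3: x=[5.5625 11.1016 18.0743] v=[-1.3750 -1.2969 0.8360]
Step 4: x=[4.8692 10.8116 18.3707] v=[-1.3867 -0.5801 0.5928]
Step 5: x=[4.4442 10.9258 18.4722] v=[-0.8501 0.2283 0.2030]
Step 6: x=[4.5285 11.3062 18.3804] v=[0.1686 0.7607 -0.1836]
Step 7: x=[5.1751 11.7607 18.1543] v=[1.2932 0.9090 -0.4522]
Max displacement = 1.5558

Answer: 1.5558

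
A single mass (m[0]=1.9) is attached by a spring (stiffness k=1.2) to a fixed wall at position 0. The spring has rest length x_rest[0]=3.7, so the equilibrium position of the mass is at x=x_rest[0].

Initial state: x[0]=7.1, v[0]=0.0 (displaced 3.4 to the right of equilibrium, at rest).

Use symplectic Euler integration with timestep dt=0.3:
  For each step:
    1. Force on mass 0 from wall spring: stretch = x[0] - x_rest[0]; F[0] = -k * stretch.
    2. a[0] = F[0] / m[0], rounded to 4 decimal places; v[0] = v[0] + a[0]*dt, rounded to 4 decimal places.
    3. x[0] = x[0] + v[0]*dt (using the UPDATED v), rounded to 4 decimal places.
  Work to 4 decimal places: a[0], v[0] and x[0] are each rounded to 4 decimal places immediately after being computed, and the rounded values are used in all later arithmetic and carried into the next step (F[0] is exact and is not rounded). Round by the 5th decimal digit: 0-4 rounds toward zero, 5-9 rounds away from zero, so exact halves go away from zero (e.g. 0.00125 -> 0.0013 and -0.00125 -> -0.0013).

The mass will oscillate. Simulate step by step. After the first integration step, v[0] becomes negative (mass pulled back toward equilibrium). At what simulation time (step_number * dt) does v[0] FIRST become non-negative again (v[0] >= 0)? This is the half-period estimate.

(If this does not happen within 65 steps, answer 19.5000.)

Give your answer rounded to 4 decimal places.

Step 0: x=[7.1000] v=[0.0000]
Step 1: x=[6.9067] v=[-0.6442]
Step 2: x=[6.5312] v=[-1.2518]
Step 3: x=[5.9947] v=[-1.7882]
Step 4: x=[5.3278] v=[-2.2230]
Step 5: x=[4.5684] v=[-2.5314]
Step 6: x=[3.7596] v=[-2.6960]
Step 7: x=[2.9474] v=[-2.7073]
Step 8: x=[2.1780] v=[-2.5647]
Step 9: x=[1.4951] v=[-2.2763]
Step 10: x=[0.9376] v=[-1.8585]
Step 11: x=[0.5371] v=[-1.3351]
Step 12: x=[0.3164] v=[-0.7358]
Step 13: x=[0.2880] v=[-0.0947]
Step 14: x=[0.4535] v=[0.5518]
First v>=0 after going negative at step 14, time=4.2000

Answer: 4.2000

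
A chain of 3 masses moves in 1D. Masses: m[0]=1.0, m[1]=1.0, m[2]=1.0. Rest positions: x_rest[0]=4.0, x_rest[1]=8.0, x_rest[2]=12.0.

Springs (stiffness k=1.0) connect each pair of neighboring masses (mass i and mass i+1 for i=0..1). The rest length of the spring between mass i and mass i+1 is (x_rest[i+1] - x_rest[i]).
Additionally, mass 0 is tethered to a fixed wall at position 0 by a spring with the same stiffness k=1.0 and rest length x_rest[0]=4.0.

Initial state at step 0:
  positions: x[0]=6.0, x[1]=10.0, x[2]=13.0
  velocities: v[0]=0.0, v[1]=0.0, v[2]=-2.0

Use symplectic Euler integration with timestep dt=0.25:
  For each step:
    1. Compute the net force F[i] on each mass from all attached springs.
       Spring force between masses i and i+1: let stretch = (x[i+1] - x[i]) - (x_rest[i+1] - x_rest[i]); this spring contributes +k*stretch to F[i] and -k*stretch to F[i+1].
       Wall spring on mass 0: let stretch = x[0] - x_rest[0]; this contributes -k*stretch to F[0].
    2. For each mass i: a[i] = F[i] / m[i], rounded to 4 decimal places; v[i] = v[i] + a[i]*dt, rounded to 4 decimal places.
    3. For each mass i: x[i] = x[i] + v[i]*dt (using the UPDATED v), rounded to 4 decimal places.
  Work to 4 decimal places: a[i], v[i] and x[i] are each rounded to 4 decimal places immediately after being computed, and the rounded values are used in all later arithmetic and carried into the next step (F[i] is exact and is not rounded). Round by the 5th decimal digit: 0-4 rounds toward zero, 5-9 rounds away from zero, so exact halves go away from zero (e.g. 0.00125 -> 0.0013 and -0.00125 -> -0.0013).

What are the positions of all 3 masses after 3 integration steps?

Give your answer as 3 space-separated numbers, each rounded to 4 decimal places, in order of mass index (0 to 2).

Step 0: x=[6.0000 10.0000 13.0000] v=[0.0000 0.0000 -2.0000]
Step 1: x=[5.8750 9.9375 12.5625] v=[-0.5000 -0.2500 -1.7500]
Step 2: x=[5.6367 9.7852 12.2109] v=[-0.9531 -0.6094 -1.4063]
Step 3: x=[5.3054 9.5252 11.9577] v=[-1.3252 -1.0401 -1.0127]

Answer: 5.3054 9.5252 11.9577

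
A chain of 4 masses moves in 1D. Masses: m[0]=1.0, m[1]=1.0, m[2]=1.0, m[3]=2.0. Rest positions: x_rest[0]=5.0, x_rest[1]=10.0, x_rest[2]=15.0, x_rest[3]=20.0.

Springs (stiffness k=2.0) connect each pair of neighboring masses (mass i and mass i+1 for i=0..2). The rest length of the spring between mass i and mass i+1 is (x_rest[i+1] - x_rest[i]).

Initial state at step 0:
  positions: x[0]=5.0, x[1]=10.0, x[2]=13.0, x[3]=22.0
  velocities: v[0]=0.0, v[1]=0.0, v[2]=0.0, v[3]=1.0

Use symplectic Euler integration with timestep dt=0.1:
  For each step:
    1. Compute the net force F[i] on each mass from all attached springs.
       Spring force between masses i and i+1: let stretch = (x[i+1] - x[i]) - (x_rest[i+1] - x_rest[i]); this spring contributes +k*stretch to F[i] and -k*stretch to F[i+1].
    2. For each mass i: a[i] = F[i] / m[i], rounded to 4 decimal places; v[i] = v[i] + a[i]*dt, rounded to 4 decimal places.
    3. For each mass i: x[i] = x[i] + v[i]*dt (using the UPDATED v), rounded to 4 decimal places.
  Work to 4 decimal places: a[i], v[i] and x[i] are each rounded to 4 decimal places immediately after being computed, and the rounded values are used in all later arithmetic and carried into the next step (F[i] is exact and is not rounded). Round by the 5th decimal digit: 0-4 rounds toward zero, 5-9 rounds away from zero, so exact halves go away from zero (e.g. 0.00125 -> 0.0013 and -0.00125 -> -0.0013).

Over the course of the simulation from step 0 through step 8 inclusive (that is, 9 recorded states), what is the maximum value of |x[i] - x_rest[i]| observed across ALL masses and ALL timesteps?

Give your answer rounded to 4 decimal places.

Answer: 2.0806

Derivation:
Step 0: x=[5.0000 10.0000 13.0000 22.0000] v=[0.0000 0.0000 0.0000 1.0000]
Step 1: x=[5.0000 9.9600 13.1200 22.0600] v=[0.0000 -0.4000 1.2000 0.6000]
Step 2: x=[4.9992 9.8840 13.3556 22.0806] v=[-0.0080 -0.7600 2.3560 0.2060]
Step 3: x=[4.9961 9.7797 13.6963 22.0640] v=[-0.0310 -1.0426 3.4067 -0.1665]
Step 4: x=[4.9887 9.6581 14.1260 22.0137] v=[-0.0743 -1.2160 4.2969 -0.5033]
Step 5: x=[4.9747 9.5325 14.6241 21.9345] v=[-0.1404 -1.2563 4.9809 -0.7921]
Step 6: x=[4.9518 9.4176 15.1666 21.8322] v=[-0.2288 -1.1495 5.4247 -1.0231]
Step 7: x=[4.9182 9.3283 15.7274 21.7132] v=[-0.3356 -0.8929 5.6080 -1.1897]
Step 8: x=[4.8728 9.2788 16.2799 21.5844] v=[-0.4536 -0.4951 5.5253 -1.2883]
Max displacement = 2.0806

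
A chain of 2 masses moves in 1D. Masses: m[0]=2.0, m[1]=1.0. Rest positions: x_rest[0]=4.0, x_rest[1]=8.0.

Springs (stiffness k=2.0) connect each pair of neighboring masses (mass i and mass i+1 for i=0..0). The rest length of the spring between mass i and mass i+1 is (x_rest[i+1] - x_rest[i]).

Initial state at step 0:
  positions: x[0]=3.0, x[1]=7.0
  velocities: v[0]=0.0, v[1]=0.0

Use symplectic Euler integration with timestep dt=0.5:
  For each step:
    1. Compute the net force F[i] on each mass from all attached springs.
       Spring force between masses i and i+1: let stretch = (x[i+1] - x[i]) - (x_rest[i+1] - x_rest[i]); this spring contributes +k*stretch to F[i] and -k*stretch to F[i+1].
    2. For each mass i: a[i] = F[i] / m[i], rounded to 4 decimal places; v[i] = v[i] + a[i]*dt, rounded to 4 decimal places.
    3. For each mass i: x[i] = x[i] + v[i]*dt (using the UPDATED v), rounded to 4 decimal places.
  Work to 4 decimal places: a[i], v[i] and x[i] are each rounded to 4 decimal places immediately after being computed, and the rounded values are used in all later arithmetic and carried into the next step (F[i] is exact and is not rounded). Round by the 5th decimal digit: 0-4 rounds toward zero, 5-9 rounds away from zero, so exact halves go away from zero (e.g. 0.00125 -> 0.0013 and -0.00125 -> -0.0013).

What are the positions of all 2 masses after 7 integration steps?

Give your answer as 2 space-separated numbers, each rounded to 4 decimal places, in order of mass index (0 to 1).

Step 0: x=[3.0000 7.0000] v=[0.0000 0.0000]
Step 1: x=[3.0000 7.0000] v=[0.0000 0.0000]
Step 2: x=[3.0000 7.0000] v=[0.0000 0.0000]
Step 3: x=[3.0000 7.0000] v=[0.0000 0.0000]
Step 4: x=[3.0000 7.0000] v=[0.0000 0.0000]
Step 5: x=[3.0000 7.0000] v=[0.0000 0.0000]
Step 6: x=[3.0000 7.0000] v=[0.0000 0.0000]
Step 7: x=[3.0000 7.0000] v=[0.0000 0.0000]

Answer: 3.0000 7.0000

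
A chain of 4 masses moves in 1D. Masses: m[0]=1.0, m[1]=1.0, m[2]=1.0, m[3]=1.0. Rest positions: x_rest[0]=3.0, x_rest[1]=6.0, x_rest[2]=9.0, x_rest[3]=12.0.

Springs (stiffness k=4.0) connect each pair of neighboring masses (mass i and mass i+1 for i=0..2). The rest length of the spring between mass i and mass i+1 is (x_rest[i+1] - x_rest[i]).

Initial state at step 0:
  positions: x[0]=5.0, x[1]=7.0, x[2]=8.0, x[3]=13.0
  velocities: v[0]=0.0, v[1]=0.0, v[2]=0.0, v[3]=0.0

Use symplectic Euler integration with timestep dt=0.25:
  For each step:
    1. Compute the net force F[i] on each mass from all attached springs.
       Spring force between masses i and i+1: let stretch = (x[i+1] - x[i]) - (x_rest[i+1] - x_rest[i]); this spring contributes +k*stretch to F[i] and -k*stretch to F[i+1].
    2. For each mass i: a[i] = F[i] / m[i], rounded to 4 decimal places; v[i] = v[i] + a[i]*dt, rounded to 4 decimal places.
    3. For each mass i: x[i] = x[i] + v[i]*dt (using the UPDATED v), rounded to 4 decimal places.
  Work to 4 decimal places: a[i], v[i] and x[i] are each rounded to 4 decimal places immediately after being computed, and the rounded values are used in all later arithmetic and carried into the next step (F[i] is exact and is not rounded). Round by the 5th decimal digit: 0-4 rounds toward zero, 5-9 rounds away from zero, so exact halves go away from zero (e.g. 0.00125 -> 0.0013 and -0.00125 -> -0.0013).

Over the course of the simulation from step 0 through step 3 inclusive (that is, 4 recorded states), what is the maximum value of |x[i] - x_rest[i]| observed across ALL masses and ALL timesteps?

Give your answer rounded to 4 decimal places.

Answer: 2.0781

Derivation:
Step 0: x=[5.0000 7.0000 8.0000 13.0000] v=[0.0000 0.0000 0.0000 0.0000]
Step 1: x=[4.7500 6.7500 9.0000 12.5000] v=[-1.0000 -1.0000 4.0000 -2.0000]
Step 2: x=[4.2500 6.5625 10.3125 11.8750] v=[-2.0000 -0.7500 5.2500 -2.5000]
Step 3: x=[3.5781 6.7344 11.0781 11.6094] v=[-2.6875 0.6875 3.0625 -1.0625]
Max displacement = 2.0781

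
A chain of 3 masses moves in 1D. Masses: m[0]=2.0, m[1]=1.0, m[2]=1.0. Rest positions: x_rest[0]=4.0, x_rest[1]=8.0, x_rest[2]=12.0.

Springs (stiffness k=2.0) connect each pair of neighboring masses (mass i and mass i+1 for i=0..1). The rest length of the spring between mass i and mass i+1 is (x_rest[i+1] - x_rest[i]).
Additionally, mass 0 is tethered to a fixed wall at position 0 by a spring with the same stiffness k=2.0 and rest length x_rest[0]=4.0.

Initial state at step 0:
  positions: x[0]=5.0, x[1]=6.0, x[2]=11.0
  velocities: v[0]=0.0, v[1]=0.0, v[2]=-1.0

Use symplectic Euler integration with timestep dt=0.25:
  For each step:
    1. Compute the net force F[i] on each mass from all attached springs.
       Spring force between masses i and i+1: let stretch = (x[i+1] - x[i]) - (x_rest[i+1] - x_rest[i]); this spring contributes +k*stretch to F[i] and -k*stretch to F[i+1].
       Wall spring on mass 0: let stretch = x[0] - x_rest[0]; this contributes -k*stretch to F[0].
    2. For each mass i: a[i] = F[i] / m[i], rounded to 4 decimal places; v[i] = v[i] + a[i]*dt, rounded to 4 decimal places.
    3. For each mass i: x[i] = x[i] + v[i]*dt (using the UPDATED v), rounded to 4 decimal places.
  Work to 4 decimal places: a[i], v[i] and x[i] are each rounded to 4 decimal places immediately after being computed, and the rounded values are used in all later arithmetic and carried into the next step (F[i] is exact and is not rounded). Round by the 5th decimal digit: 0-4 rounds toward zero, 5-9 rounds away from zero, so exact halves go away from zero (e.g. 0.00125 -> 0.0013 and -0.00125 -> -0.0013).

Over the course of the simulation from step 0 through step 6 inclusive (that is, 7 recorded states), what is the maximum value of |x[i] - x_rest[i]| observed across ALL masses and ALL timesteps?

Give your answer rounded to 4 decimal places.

Answer: 2.0234

Derivation:
Step 0: x=[5.0000 6.0000 11.0000] v=[0.0000 0.0000 -1.0000]
Step 1: x=[4.7500 6.5000 10.6250] v=[-1.0000 2.0000 -1.5000]
Step 2: x=[4.3125 7.2969 10.2344] v=[-1.7500 3.1875 -1.5625]
Step 3: x=[3.7920 8.0879 9.9766] v=[-2.0820 3.1641 -1.0313]
Step 4: x=[3.3030 8.5780 9.9827] v=[-1.9560 1.9605 0.0244]
Step 5: x=[2.9373 8.5844 10.3132] v=[-1.4630 0.0254 1.3221]
Step 6: x=[2.7409 8.1010 10.9276] v=[-0.7856 -1.9338 2.4577]
Max displacement = 2.0234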